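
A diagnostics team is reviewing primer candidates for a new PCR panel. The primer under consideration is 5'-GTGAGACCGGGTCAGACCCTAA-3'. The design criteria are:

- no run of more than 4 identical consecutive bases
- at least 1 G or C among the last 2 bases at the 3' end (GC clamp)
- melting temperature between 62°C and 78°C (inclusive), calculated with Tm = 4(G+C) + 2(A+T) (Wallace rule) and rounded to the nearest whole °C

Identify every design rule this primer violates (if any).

Fails: GC clamp.

Base counts: A=6, T=3, G=7, C=6 (length 22).
homopolymer run: longest run = 3 ✓
GC clamp: 3' end AA has 0 G/C, need ≥1 ✗
Tm: Tm = 2·9 + 4·13 = 70°C ✓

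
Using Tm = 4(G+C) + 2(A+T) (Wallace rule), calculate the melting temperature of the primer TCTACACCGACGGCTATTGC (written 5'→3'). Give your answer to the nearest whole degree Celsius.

Base counts: A=4, T=5, G=4, C=7 (length 20).
Tm = 2·(4+5) + 4·(4+7) = 2·9 + 4·11 = 18 + 44 = 62°C.

62°C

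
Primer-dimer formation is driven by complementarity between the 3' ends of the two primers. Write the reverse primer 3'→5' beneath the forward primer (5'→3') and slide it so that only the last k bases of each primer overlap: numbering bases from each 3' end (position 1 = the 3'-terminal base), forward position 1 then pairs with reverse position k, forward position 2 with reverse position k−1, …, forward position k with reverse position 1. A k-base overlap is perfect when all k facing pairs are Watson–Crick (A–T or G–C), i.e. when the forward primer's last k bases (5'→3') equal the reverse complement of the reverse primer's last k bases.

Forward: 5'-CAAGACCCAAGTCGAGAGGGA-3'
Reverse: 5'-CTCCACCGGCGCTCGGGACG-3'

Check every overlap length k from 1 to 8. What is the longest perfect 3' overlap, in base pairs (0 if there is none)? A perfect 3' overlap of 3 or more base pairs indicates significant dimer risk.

Last 8 bases (5'→3') — forward …GAGAGGGA, reverse …TCGGGACG.
Reverse complement of the reverse primer's last 8 bases: CGTCCCGA; its first k bases are the reverse complement of the reverse primer's last k bases, so a perfect k-base overlap needs the forward primer's last k bases to equal them.
Comparing (forward last k vs required): k=1: A vs C ✗; k=2: GA vs CG ✗; k=3: GGA vs CGT ✗; k=4: GGGA vs CGTC ✗; k=5: AGGGA vs CGTCC ✗; k=6: GAGGGA vs CGTCCC ✗; k=7: AGAGGGA vs CGTCCCG ✗; k=8: GAGAGGGA vs CGTCCCGA ✗.
No overlap length from 1 to 8 is perfect, so the longest perfect 3' overlap is 0.

Longest perfect overlap: 0 complementary base pairs; below the dimer-risk threshold (threshold 3).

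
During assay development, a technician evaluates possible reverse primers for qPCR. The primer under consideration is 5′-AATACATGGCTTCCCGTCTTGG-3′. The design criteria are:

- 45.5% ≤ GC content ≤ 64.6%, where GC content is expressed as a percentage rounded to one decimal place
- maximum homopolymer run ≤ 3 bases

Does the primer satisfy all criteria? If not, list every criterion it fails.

Base counts: A=4, T=7, G=5, C=6 (length 22).
GC content: GC 11/22 = 50.0% ✓
homopolymer run: longest run = 3 ✓

Meets all criteria.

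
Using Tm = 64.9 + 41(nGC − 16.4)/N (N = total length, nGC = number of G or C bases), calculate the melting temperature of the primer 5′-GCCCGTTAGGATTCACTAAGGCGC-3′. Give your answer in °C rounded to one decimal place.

Base counts: A=5, T=5, G=7, C=7; G+C = 14, N = 24.
Tm = 64.9 + 41·(14 − 16.4)/24 = 64.9 + -98.40/24 = 60.8°C.

60.8°C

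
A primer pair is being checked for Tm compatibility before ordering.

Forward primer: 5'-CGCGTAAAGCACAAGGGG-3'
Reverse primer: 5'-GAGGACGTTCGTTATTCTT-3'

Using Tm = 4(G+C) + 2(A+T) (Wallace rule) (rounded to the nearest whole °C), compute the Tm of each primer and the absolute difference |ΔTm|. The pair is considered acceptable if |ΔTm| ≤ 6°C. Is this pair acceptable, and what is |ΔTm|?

Forward: A=6 T=1 G=7 C=4 → Tm = 2·7 + 4·11 = 58°C.
Reverse: A=3 T=8 G=5 C=3 → Tm = 2·11 + 4·8 = 54°C.
|ΔTm| = |58 − 54| = 4°C, ≤ 6°C.

|ΔTm| = 4°C; the pair is acceptable.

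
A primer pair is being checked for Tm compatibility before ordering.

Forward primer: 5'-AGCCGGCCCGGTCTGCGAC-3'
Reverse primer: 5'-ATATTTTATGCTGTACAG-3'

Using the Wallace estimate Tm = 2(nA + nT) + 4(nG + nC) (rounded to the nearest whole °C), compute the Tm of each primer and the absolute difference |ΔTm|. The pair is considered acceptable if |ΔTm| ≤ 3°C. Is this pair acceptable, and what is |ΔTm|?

|ΔTm| = 22°C; the pair is not acceptable.

Forward: A=2 T=2 G=7 C=8 → Tm = 2·4 + 4·15 = 68°C.
Reverse: A=5 T=8 G=3 C=2 → Tm = 2·13 + 4·5 = 46°C.
|ΔTm| = |68 − 46| = 22°C, > 3°C.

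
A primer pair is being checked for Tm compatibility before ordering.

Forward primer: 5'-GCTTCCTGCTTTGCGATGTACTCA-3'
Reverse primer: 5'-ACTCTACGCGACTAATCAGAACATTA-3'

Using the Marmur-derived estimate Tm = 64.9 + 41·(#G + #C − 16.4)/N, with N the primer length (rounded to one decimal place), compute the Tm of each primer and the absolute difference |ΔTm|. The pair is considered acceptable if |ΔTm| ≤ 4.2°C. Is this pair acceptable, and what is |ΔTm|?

Forward: G+C = 12, N = 24 → Tm = 64.9 + 41·(12 − 16.4)/24 = 57.4°C.
Reverse: G+C = 10, N = 26 → Tm = 64.9 + 41·(10 − 16.4)/26 = 54.8°C.
|ΔTm| = |57.4 − 54.8| = 2.6°C, ≤ 4.2°C.

|ΔTm| = 2.6°C; the pair is acceptable.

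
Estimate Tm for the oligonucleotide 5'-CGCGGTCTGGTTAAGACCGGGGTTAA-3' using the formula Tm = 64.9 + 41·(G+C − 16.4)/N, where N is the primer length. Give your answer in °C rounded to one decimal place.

Base counts: A=5, T=6, G=10, C=5; G+C = 15, N = 26.
Tm = 64.9 + 41·(15 − 16.4)/26 = 64.9 + -57.40/26 = 62.7°C.

62.7°C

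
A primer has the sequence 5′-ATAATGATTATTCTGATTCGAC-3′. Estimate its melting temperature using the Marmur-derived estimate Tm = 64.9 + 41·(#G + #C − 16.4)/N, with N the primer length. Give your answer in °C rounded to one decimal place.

45.5°C

Base counts: A=7, T=9, G=3, C=3; G+C = 6, N = 22.
Tm = 64.9 + 41·(6 − 16.4)/22 = 64.9 + -426.40/22 = 45.5°C.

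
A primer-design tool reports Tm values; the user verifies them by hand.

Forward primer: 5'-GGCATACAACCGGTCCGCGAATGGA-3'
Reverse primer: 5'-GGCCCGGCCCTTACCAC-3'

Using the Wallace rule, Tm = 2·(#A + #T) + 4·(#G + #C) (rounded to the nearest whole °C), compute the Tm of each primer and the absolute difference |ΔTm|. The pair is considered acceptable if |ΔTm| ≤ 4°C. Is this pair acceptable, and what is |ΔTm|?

Forward: A=7 T=3 G=8 C=7 → Tm = 2·10 + 4·15 = 80°C.
Reverse: A=2 T=2 G=4 C=9 → Tm = 2·4 + 4·13 = 60°C.
|ΔTm| = |80 − 60| = 20°C, > 4°C.

|ΔTm| = 20°C; the pair is not acceptable.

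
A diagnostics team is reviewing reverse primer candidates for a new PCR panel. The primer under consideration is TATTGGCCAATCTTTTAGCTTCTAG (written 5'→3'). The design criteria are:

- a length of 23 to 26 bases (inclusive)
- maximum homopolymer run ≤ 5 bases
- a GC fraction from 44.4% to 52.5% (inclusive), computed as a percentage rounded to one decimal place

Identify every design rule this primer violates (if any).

Base counts: A=5, T=11, G=4, C=5 (length 25).
length: length 25 ✓
homopolymer run: longest run = 4 ✓
GC content: GC 9/25 = 36.0%, outside 44.4–52.5% ✗

Fails: GC content.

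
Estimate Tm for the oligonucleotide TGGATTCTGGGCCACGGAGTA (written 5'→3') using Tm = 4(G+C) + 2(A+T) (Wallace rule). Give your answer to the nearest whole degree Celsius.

Base counts: A=4, T=5, G=8, C=4 (length 21).
Tm = 2·(4+5) + 4·(8+4) = 2·9 + 4·12 = 18 + 48 = 66°C.

66°C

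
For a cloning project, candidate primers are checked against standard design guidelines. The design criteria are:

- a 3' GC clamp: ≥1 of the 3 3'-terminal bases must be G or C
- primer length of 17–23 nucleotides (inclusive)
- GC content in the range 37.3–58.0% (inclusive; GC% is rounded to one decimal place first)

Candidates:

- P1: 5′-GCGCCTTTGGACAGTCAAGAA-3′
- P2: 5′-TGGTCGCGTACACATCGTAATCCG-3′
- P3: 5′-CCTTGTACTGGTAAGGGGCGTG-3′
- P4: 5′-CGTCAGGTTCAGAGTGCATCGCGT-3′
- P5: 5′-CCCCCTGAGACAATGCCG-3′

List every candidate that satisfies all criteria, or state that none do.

P1 (21 nt, A=6 T=4 G=6 C=5): 3' end GAA has 1 G/C ✓; length 21 ✓; GC 11/21 = 52.4% ✓ — passes.
P2 (24 nt, A=5 T=6 G=6 C=7): 3' end CCG has 3 G/C ✓; length 24, outside 17–23 ✗; GC 13/24 = 54.2% ✓ — fails.
P3 (22 nt, A=3 T=6 G=9 C=4): 3' end GTG has 2 G/C ✓; length 22 ✓; GC 13/22 = 59.1%, outside 37.3–58.0% ✗ — fails.
P4 (24 nt, A=4 T=6 G=8 C=6): 3' end CGT has 2 G/C ✓; length 24, outside 17–23 ✗; GC 14/24 = 58.3%, outside 37.3–58.0% ✗ — fails.
P5 (18 nt, A=4 T=2 G=4 C=8): 3' end CCG has 3 G/C ✓; length 18 ✓; GC 12/18 = 66.7%, outside 37.3–58.0% ✗ — fails.

P1 only.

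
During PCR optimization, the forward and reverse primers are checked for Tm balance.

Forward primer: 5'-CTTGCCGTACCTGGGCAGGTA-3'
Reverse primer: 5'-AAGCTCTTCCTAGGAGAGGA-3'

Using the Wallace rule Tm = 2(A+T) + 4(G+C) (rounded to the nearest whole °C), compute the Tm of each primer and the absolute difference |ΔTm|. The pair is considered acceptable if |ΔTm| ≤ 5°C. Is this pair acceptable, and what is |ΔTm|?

Forward: A=3 T=5 G=7 C=6 → Tm = 2·8 + 4·13 = 68°C.
Reverse: A=6 T=4 G=6 C=4 → Tm = 2·10 + 4·10 = 60°C.
|ΔTm| = |68 − 60| = 8°C, > 5°C.

|ΔTm| = 8°C; the pair is not acceptable.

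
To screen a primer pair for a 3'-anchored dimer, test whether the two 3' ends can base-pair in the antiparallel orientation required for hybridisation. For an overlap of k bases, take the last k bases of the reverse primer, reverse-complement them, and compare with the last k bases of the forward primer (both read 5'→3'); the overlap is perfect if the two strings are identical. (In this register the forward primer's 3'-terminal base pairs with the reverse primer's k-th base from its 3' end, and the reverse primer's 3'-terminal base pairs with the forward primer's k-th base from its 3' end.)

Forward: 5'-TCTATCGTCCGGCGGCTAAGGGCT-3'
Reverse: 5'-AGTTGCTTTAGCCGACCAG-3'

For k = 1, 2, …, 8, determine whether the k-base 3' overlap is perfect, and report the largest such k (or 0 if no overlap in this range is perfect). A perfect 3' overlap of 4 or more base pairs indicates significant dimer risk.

Longest perfect overlap: 2 complementary base pairs; below the dimer-risk threshold (threshold 4).

Last 8 bases (5'→3') — forward …TAAGGGCT, reverse …CCGACCAG.
Reverse complement of the reverse primer's last 8 bases: CTGGTCGG; its first k bases are the reverse complement of the reverse primer's last k bases, so a perfect k-base overlap needs the forward primer's last k bases to equal them.
Comparing (forward last k vs required): k=1: T vs C ✗; k=2: CT vs CT ✓; k=3: GCT vs CTG ✗; k=4: GGCT vs CTGG ✗; k=5: GGGCT vs CTGGT ✗; k=6: AGGGCT vs CTGGTC ✗; k=7: AAGGGCT vs CTGGTCG ✗; k=8: TAAGGGCT vs CTGGTCGG ✗.
Only k = 2 is perfect, so the longest perfect 3' overlap is 2.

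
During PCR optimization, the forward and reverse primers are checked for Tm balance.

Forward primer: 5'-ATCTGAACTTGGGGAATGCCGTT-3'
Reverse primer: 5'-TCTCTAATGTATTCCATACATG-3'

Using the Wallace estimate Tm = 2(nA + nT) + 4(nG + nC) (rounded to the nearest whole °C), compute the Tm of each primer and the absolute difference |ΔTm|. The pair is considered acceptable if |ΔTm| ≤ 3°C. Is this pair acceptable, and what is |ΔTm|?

Forward: A=5 T=7 G=7 C=4 → Tm = 2·12 + 4·11 = 68°C.
Reverse: A=6 T=9 G=2 C=5 → Tm = 2·15 + 4·7 = 58°C.
|ΔTm| = |68 − 58| = 10°C, > 3°C.

|ΔTm| = 10°C; the pair is not acceptable.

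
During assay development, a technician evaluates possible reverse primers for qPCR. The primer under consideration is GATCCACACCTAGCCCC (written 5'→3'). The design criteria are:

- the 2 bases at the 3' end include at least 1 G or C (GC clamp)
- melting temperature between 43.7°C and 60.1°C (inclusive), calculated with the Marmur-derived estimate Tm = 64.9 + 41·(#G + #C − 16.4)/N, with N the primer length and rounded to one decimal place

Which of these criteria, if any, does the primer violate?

Meets all criteria.

Base counts: A=4, T=2, G=2, C=9 (length 17).
GC clamp: 3' end CC has 2 G/C ✓
Tm: Tm = 64.9 + 41·(11 − 16.4)/17 = 51.9°C ✓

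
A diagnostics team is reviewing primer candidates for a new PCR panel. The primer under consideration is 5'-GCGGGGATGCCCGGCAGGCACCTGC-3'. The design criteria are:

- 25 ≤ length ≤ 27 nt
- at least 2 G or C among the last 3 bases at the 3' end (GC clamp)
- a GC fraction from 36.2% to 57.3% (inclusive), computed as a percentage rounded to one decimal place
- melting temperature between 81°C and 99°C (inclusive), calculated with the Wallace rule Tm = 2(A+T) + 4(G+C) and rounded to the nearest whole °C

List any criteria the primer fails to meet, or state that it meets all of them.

Base counts: A=3, T=2, G=11, C=9 (length 25).
length: length 25 ✓
GC clamp: 3' end TGC has 2 G/C ✓
GC content: GC 20/25 = 80.0%, outside 36.2–57.3% ✗
Tm: Tm = 2·5 + 4·20 = 90°C ✓

Fails: GC content.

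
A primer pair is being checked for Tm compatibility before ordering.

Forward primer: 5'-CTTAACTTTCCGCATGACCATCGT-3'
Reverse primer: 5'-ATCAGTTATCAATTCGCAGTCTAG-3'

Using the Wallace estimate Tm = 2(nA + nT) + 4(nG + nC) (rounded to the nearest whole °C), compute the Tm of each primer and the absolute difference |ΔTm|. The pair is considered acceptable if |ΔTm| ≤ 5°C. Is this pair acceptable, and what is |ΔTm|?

Forward: A=5 T=8 G=3 C=8 → Tm = 2·13 + 4·11 = 70°C.
Reverse: A=7 T=8 G=4 C=5 → Tm = 2·15 + 4·9 = 66°C.
|ΔTm| = |70 − 66| = 4°C, ≤ 5°C.

|ΔTm| = 4°C; the pair is acceptable.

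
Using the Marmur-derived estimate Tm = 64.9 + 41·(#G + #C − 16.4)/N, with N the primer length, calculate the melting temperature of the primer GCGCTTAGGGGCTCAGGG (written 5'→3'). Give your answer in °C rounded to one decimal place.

Base counts: A=2, T=3, G=9, C=4; G+C = 13, N = 18.
Tm = 64.9 + 41·(13 − 16.4)/18 = 64.9 + -139.40/18 = 57.2°C.

57.2°C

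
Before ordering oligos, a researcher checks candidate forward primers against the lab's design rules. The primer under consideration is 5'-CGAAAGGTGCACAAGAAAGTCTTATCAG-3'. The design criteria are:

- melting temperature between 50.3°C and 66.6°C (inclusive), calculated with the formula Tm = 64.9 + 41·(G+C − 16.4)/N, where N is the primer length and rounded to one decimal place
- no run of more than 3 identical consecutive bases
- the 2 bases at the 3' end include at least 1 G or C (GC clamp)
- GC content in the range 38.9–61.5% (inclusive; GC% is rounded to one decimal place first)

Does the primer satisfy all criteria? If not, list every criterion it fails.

Base counts: A=11, T=5, G=7, C=5 (length 28).
Tm: Tm = 64.9 + 41·(12 − 16.4)/28 = 58.5°C ✓
homopolymer run: longest run = 3 ✓
GC clamp: 3' end AG has 1 G/C ✓
GC content: GC 12/28 = 42.9% ✓

Meets all criteria.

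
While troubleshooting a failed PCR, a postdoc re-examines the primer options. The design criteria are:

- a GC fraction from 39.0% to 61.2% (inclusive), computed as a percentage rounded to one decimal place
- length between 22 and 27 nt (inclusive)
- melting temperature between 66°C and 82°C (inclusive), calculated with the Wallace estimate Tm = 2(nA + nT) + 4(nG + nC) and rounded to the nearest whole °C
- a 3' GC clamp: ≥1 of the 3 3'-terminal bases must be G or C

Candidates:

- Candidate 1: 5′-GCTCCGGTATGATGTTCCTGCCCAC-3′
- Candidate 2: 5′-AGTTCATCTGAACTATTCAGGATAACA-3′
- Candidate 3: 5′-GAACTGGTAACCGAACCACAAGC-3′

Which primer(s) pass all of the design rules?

Candidate 1 (25 nt, A=3 T=7 G=6 C=9): GC 15/25 = 60.0% ✓; length 25 ✓; Tm = 2·10 + 4·15 = 80°C ✓; 3' end CAC has 2 G/C ✓ — passes.
Candidate 2 (27 nt, A=10 T=8 G=4 C=5): GC 9/27 = 33.3%, outside 39.0–61.2% ✗; length 27 ✓; Tm = 2·18 + 4·9 = 72°C ✓; 3' end ACA has 1 G/C ✓ — fails.
Candidate 3 (23 nt, A=9 T=2 G=5 C=7): GC 12/23 = 52.2% ✓; length 23 ✓; Tm = 2·11 + 4·12 = 70°C ✓; 3' end AGC has 2 G/C ✓ — passes.

Candidate 1 and Candidate 3.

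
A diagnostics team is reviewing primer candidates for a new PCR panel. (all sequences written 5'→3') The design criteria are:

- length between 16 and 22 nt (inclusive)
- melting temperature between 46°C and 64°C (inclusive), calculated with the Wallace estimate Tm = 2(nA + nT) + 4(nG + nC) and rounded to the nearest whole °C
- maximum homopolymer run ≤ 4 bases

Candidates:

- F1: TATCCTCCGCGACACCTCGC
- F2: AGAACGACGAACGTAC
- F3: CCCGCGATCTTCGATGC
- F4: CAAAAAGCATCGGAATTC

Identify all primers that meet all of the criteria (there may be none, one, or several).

F2 and F3.

F1 (20 nt, A=3 T=4 G=3 C=10): length 20 ✓; Tm = 2·7 + 4·13 = 66°C, outside 46–64°C ✗; longest run = 2 ✓ — fails.
F2 (16 nt, A=7 T=1 G=4 C=4): length 16 ✓; Tm = 2·8 + 4·8 = 48°C ✓; longest run = 2 ✓ — passes.
F3 (17 nt, A=2 T=4 G=4 C=7): length 17 ✓; Tm = 2·6 + 4·11 = 56°C ✓; longest run = 3 ✓ — passes.
F4 (18 nt, A=8 T=3 G=3 C=4): length 18 ✓; Tm = 2·11 + 4·7 = 50°C ✓; longest run = 5, exceeds 4 ✗ — fails.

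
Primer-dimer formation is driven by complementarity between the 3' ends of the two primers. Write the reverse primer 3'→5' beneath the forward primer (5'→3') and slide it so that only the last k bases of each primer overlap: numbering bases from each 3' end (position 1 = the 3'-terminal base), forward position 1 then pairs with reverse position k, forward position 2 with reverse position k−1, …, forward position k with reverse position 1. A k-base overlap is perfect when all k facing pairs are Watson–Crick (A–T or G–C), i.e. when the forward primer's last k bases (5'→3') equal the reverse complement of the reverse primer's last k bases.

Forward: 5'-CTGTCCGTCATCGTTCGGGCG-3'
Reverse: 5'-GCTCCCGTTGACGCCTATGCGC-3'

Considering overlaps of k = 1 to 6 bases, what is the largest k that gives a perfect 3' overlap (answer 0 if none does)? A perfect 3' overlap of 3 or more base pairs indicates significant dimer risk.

Last 6 bases (5'→3') — forward …CGGGCG, reverse …ATGCGC.
Reverse complement of the reverse primer's last 6 bases: GCGCAT; its first k bases are the reverse complement of the reverse primer's last k bases, so a perfect k-base overlap needs the forward primer's last k bases to equal them.
Comparing (forward last k vs required): k=1: G vs G ✓; k=2: CG vs GC ✗; k=3: GCG vs GCG ✓; k=4: GGCG vs GCGC ✗; k=5: GGGCG vs GCGCA ✗; k=6: CGGGCG vs GCGCAT ✗.
Perfect overlaps at k = 1, 3; the largest is 3.

Longest perfect overlap: 3 complementary base pairs; significant dimer risk (threshold 3).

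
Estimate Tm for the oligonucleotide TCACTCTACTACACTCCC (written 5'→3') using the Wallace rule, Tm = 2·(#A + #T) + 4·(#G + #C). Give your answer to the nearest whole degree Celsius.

54°C

Base counts: A=4, T=5, G=0, C=9 (length 18).
Tm = 2·(4+5) + 4·(0+9) = 2·9 + 4·9 = 18 + 36 = 54°C.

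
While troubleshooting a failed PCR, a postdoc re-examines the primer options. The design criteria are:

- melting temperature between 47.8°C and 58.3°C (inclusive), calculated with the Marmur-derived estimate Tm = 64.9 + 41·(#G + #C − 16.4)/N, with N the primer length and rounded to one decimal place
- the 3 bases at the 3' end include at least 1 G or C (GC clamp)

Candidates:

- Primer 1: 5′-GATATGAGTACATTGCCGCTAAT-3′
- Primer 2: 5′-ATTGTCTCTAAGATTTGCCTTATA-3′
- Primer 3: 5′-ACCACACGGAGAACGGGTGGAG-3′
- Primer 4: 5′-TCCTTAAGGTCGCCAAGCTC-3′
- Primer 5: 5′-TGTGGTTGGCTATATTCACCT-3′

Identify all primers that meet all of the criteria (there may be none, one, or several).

Primer 1 (23 nt, A=7 T=7 G=5 C=4): Tm = 64.9 + 41·(9 − 16.4)/23 = 51.7°C ✓; 3' end AAT has 0 G/C, need ≥1 ✗ — fails.
Primer 2 (24 nt, A=6 T=11 G=3 C=4): Tm = 64.9 + 41·(7 − 16.4)/24 = 48.8°C ✓; 3' end ATA has 0 G/C, need ≥1 ✗ — fails.
Primer 3 (22 nt, A=7 T=1 G=9 C=5): Tm = 64.9 + 41·(14 − 16.4)/22 = 60.4°C, outside 47.8–58.3°C ✗; 3' end GAG has 2 G/C ✓ — fails.
Primer 4 (20 nt, A=4 T=5 G=4 C=7): Tm = 64.9 + 41·(11 − 16.4)/20 = 53.8°C ✓; 3' end CTC has 2 G/C ✓ — passes.
Primer 5 (21 nt, A=3 T=9 G=5 C=4): Tm = 64.9 + 41·(9 − 16.4)/21 = 50.5°C ✓; 3' end CCT has 2 G/C ✓ — passes.

Primer 4 and Primer 5.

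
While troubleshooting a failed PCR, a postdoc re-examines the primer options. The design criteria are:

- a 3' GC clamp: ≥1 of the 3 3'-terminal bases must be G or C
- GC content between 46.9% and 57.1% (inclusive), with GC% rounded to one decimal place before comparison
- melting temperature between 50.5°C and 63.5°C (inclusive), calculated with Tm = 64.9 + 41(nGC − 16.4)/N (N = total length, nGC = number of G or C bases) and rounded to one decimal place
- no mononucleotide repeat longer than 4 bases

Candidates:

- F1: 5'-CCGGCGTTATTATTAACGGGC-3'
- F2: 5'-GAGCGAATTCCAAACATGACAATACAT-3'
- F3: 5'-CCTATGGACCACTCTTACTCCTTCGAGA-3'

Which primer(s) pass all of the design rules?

F1 and F3.

F1 (21 nt, A=4 T=6 G=6 C=5): 3' end GGC has 3 G/C ✓; GC 11/21 = 52.4% ✓; Tm = 64.9 + 41·(11 − 16.4)/21 = 54.4°C ✓; longest run = 3 ✓ — passes.
F2 (27 nt, A=12 T=5 G=4 C=6): 3' end CAT has 1 G/C ✓; GC 10/27 = 37.0%, outside 46.9–57.1% ✗; Tm = 64.9 + 41·(10 − 16.4)/27 = 55.2°C ✓; longest run = 3 ✓ — fails.
F3 (28 nt, A=6 T=8 G=4 C=10): 3' end AGA has 1 G/C ✓; GC 14/28 = 50.0% ✓; Tm = 64.9 + 41·(14 − 16.4)/28 = 61.4°C ✓; longest run = 2 ✓ — passes.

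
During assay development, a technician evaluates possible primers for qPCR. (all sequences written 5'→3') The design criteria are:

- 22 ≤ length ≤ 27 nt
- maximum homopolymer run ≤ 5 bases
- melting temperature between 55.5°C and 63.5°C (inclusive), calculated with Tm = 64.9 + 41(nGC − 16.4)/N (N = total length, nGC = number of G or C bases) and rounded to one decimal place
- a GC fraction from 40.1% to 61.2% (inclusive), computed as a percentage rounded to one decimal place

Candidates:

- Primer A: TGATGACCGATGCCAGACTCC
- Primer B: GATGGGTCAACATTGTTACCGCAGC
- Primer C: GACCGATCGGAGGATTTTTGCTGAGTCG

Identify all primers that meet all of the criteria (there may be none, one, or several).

Primer A (21 nt, A=5 T=4 G=5 C=7): length 21, outside 22–27 ✗; longest run = 2 ✓; Tm = 64.9 + 41·(12 − 16.4)/21 = 56.3°C ✓; GC 12/21 = 57.1% ✓ — fails.
Primer B (25 nt, A=6 T=6 G=7 C=6): length 25 ✓; longest run = 3 ✓; Tm = 64.9 + 41·(13 − 16.4)/25 = 59.3°C ✓; GC 13/25 = 52.0% ✓ — passes.
Primer C (28 nt, A=5 T=8 G=10 C=5): length 28, outside 22–27 ✗; longest run = 5 ✓; Tm = 64.9 + 41·(15 − 16.4)/28 = 62.9°C ✓; GC 15/28 = 53.6% ✓ — fails.

Primer B only.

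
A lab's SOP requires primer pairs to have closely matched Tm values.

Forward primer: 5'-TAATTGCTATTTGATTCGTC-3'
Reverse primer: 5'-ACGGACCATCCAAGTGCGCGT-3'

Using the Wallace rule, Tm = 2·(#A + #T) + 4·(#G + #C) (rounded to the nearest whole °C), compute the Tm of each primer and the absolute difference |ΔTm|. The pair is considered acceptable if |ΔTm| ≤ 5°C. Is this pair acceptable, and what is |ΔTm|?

|ΔTm| = 16°C; the pair is not acceptable.

Forward: A=4 T=10 G=3 C=3 → Tm = 2·14 + 4·6 = 52°C.
Reverse: A=5 T=3 G=6 C=7 → Tm = 2·8 + 4·13 = 68°C.
|ΔTm| = |52 − 68| = 16°C, > 5°C.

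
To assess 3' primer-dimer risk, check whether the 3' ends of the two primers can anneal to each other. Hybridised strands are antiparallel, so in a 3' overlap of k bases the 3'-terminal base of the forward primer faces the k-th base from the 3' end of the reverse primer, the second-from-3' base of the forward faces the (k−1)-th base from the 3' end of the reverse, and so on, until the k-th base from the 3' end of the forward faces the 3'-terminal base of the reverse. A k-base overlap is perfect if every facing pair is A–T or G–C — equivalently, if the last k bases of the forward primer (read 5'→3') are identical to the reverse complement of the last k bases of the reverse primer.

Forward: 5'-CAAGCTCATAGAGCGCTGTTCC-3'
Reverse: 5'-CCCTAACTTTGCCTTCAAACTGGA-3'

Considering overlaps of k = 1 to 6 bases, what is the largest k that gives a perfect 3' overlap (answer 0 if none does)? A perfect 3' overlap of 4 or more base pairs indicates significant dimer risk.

Longest perfect overlap: 3 complementary base pairs; below the dimer-risk threshold (threshold 4).

Last 6 bases (5'→3') — forward …TGTTCC, reverse …ACTGGA.
Reverse complement of the reverse primer's last 6 bases: TCCAGT; its first k bases are the reverse complement of the reverse primer's last k bases, so a perfect k-base overlap needs the forward primer's last k bases to equal them.
Comparing (forward last k vs required): k=1: C vs T ✗; k=2: CC vs TC ✗; k=3: TCC vs TCC ✓; k=4: TTCC vs TCCA ✗; k=5: GTTCC vs TCCAG ✗; k=6: TGTTCC vs TCCAGT ✗.
Only k = 3 is perfect, so the longest perfect 3' overlap is 3.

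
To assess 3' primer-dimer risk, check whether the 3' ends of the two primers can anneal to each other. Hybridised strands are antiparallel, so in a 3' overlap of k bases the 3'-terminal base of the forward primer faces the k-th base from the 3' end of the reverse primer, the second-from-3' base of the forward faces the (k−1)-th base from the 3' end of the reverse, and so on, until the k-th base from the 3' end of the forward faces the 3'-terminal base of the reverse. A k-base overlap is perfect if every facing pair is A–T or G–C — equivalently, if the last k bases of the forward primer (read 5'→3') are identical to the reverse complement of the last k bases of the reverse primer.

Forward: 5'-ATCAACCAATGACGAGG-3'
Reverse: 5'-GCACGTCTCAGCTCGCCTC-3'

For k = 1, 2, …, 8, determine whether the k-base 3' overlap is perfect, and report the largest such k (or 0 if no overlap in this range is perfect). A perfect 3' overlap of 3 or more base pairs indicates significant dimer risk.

Last 8 bases (5'→3') — forward …TGACGAGG, reverse …CTCGCCTC.
Reverse complement of the reverse primer's last 8 bases: GAGGCGAG; its first k bases are the reverse complement of the reverse primer's last k bases, so a perfect k-base overlap needs the forward primer's last k bases to equal them.
Comparing (forward last k vs required): k=1: G vs G ✓; k=2: GG vs GA ✗; k=3: AGG vs GAG ✗; k=4: GAGG vs GAGG ✓; k=5: CGAGG vs GAGGC ✗; k=6: ACGAGG vs GAGGCG ✗; k=7: GACGAGG vs GAGGCGA ✗; k=8: TGACGAGG vs GAGGCGAG ✗.
Perfect overlaps at k = 1, 4; the largest is 4.

Longest perfect overlap: 4 complementary base pairs; significant dimer risk (threshold 3).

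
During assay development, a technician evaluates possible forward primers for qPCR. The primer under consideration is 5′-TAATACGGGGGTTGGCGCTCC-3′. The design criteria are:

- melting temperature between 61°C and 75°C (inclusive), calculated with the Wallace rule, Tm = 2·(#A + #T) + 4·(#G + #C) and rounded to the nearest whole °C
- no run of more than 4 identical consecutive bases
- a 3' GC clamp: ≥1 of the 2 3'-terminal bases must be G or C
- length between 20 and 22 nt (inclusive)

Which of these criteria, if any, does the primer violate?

Base counts: A=3, T=5, G=8, C=5 (length 21).
Tm: Tm = 2·8 + 4·13 = 68°C ✓
homopolymer run: longest run = 5, exceeds 4 ✗
GC clamp: 3' end CC has 2 G/C ✓
length: length 21 ✓

Fails: homopolymer run.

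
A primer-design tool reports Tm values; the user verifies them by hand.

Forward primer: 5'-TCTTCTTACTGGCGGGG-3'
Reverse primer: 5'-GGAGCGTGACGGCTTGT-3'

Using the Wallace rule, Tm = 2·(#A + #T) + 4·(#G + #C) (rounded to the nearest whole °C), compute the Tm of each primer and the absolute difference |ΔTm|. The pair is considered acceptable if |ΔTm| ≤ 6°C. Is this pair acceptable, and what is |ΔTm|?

|ΔTm| = 2°C; the pair is acceptable.

Forward: A=1 T=6 G=6 C=4 → Tm = 2·7 + 4·10 = 54°C.
Reverse: A=2 T=4 G=8 C=3 → Tm = 2·6 + 4·11 = 56°C.
|ΔTm| = |54 − 56| = 2°C, ≤ 6°C.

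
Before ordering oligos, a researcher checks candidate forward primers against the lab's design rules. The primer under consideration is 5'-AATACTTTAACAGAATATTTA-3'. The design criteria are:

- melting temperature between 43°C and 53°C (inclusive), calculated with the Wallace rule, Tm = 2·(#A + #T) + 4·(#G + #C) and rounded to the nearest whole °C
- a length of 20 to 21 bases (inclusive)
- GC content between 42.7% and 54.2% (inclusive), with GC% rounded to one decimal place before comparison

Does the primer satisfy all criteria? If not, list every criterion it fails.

Fails: GC content.

Base counts: A=10, T=8, G=1, C=2 (length 21).
Tm: Tm = 2·18 + 4·3 = 48°C ✓
length: length 21 ✓
GC content: GC 3/21 = 14.3%, outside 42.7–54.2% ✗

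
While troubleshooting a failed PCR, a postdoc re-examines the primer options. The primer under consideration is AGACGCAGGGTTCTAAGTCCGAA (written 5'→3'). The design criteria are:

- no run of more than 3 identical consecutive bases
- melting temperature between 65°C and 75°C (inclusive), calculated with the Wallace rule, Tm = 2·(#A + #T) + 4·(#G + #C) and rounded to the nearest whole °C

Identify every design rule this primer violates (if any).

Meets all criteria.

Base counts: A=7, T=4, G=7, C=5 (length 23).
homopolymer run: longest run = 3 ✓
Tm: Tm = 2·11 + 4·12 = 70°C ✓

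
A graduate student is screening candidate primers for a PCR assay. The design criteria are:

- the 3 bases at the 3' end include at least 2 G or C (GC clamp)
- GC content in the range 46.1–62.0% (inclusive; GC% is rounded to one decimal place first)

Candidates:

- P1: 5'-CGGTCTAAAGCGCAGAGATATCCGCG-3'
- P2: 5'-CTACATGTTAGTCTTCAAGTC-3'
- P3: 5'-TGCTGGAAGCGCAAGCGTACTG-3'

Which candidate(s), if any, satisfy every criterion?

P1 and P3.

P1 (26 nt, A=7 T=4 G=8 C=7): 3' end GCG has 3 G/C ✓; GC 15/26 = 57.7% ✓ — passes.
P2 (21 nt, A=5 T=8 G=3 C=5): 3' end GTC has 2 G/C ✓; GC 8/21 = 38.1%, outside 46.1–62.0% ✗ — fails.
P3 (22 nt, A=5 T=4 G=8 C=5): 3' end CTG has 2 G/C ✓; GC 13/22 = 59.1% ✓ — passes.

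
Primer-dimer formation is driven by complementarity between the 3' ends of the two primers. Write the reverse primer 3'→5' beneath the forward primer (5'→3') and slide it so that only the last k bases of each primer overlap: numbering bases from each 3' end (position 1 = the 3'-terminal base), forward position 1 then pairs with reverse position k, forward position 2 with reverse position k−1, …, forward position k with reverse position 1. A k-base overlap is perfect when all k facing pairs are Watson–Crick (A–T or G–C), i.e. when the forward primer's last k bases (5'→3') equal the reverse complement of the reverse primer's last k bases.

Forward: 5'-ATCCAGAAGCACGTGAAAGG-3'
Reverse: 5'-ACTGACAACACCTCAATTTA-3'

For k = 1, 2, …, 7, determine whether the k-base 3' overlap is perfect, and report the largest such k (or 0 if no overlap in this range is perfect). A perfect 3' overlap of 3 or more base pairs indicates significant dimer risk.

Last 7 bases (5'→3') — forward …TGAAAGG, reverse …CAATTTA.
Reverse complement of the reverse primer's last 7 bases: TAAATTG; its first k bases are the reverse complement of the reverse primer's last k bases, so a perfect k-base overlap needs the forward primer's last k bases to equal them.
Comparing (forward last k vs required): k=1: G vs T ✗; k=2: GG vs TA ✗; k=3: AGG vs TAA ✗; k=4: AAGG vs TAAA ✗; k=5: AAAGG vs TAAAT ✗; k=6: GAAAGG vs TAAATT ✗; k=7: TGAAAGG vs TAAATTG ✗.
No overlap length from 1 to 7 is perfect, so the longest perfect 3' overlap is 0.

Longest perfect overlap: 0 complementary base pairs; below the dimer-risk threshold (threshold 3).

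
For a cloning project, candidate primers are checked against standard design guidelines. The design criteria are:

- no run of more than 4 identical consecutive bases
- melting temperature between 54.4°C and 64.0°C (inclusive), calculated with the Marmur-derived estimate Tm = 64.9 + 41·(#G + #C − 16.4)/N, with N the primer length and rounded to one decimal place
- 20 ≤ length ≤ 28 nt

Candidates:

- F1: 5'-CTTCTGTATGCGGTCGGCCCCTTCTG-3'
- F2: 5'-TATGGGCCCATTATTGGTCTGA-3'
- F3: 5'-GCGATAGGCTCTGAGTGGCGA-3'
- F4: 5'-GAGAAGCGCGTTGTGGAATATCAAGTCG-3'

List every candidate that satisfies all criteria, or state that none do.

F3 and F4.

F1 (26 nt, A=1 T=9 G=7 C=9): longest run = 4 ✓; Tm = 64.9 + 41·(16 − 16.4)/26 = 64.3°C, outside 54.4–64.0°C ✗; length 26 ✓ — fails.
F2 (22 nt, A=4 T=8 G=6 C=4): longest run = 3 ✓; Tm = 64.9 + 41·(10 − 16.4)/22 = 53.0°C, outside 54.4–64.0°C ✗; length 22 ✓ — fails.
F3 (21 nt, A=4 T=4 G=9 C=4): longest run = 2 ✓; Tm = 64.9 + 41·(13 − 16.4)/21 = 58.3°C ✓; length 21 ✓ — passes.
F4 (28 nt, A=8 T=6 G=10 C=4): longest run = 2 ✓; Tm = 64.9 + 41·(14 − 16.4)/28 = 61.4°C ✓; length 28 ✓ — passes.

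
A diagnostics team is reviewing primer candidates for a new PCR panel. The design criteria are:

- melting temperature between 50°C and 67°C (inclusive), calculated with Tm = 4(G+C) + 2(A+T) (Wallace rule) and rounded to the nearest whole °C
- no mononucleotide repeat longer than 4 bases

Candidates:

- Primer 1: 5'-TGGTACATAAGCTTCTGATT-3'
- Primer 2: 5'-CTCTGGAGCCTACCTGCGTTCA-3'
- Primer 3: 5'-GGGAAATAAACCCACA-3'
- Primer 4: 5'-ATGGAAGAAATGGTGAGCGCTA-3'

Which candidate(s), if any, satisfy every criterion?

Primer 1 and Primer 4.

Primer 1 (20 nt, A=5 T=8 G=4 C=3): Tm = 2·13 + 4·7 = 54°C ✓; longest run = 2 ✓ — passes.
Primer 2 (22 nt, A=3 T=6 G=5 C=8): Tm = 2·9 + 4·13 = 70°C, outside 50–67°C ✗; longest run = 2 ✓ — fails.
Primer 3 (16 nt, A=8 T=1 G=3 C=4): Tm = 2·9 + 4·7 = 46°C, outside 50–67°C ✗; longest run = 3 ✓ — fails.
Primer 4 (22 nt, A=8 T=4 G=8 C=2): Tm = 2·12 + 4·10 = 64°C ✓; longest run = 3 ✓ — passes.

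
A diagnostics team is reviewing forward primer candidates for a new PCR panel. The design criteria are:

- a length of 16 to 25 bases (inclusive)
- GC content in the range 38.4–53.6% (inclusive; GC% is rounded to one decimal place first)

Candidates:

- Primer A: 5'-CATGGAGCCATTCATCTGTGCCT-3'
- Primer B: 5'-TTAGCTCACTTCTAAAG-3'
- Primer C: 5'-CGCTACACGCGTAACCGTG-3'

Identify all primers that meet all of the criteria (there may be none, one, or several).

Primer A (23 nt, A=4 T=7 G=5 C=7): length 23 ✓; GC 12/23 = 52.2% ✓ — passes.
Primer B (17 nt, A=5 T=6 G=2 C=4): length 17 ✓; GC 6/17 = 35.3%, outside 38.4–53.6% ✗ — fails.
Primer C (19 nt, A=4 T=3 G=5 C=7): length 19 ✓; GC 12/19 = 63.2%, outside 38.4–53.6% ✗ — fails.

Primer A only.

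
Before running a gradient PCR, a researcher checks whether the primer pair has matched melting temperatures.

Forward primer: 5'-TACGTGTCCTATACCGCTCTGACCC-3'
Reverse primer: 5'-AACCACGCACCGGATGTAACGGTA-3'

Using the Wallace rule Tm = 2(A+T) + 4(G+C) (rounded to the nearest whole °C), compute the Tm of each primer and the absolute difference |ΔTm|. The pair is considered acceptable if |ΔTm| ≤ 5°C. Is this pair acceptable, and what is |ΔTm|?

|ΔTm| = 4°C; the pair is acceptable.

Forward: A=4 T=7 G=4 C=10 → Tm = 2·11 + 4·14 = 78°C.
Reverse: A=8 T=3 G=6 C=7 → Tm = 2·11 + 4·13 = 74°C.
|ΔTm| = |78 − 74| = 4°C, ≤ 5°C.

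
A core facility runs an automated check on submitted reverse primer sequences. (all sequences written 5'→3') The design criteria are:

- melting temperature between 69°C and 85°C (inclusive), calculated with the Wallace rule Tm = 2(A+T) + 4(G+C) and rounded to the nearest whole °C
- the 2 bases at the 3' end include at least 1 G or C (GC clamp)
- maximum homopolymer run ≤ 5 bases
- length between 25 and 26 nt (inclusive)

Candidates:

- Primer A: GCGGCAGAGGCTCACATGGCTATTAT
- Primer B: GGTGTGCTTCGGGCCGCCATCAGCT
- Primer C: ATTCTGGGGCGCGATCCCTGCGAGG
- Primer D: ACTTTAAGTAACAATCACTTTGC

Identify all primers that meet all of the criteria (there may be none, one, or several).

Primer B and Primer C.

Primer A (26 nt, A=6 T=6 G=8 C=6): Tm = 2·12 + 4·14 = 80°C ✓; 3' end AT has 0 G/C, need ≥1 ✗; longest run = 2 ✓; length 26 ✓ — fails.
Primer B (25 nt, A=2 T=6 G=9 C=8): Tm = 2·8 + 4·17 = 84°C ✓; 3' end CT has 1 G/C ✓; longest run = 3 ✓; length 25 ✓ — passes.
Primer C (25 nt, A=3 T=5 G=10 C=7): Tm = 2·8 + 4·17 = 84°C ✓; 3' end GG has 2 G/C ✓; longest run = 4 ✓; length 25 ✓ — passes.
Primer D (23 nt, A=8 T=8 G=2 C=5): Tm = 2·16 + 4·7 = 60°C, outside 69–85°C ✗; 3' end GC has 2 G/C ✓; longest run = 3 ✓; length 23, outside 25–26 ✗ — fails.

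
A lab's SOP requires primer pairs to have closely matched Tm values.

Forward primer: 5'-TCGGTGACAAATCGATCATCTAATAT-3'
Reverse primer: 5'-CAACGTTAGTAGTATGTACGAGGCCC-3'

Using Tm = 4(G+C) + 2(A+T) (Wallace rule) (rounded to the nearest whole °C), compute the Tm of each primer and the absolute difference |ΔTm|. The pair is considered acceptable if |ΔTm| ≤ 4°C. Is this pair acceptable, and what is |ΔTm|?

|ΔTm| = 8°C; the pair is not acceptable.

Forward: A=9 T=8 G=4 C=5 → Tm = 2·17 + 4·9 = 70°C.
Reverse: A=7 T=6 G=7 C=6 → Tm = 2·13 + 4·13 = 78°C.
|ΔTm| = |70 − 78| = 8°C, > 4°C.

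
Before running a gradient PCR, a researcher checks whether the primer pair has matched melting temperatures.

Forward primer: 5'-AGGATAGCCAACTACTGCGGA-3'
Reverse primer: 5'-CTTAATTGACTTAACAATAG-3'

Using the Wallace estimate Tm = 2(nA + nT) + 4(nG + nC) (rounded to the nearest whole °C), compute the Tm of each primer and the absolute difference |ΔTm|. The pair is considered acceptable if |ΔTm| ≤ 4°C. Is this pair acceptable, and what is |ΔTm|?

Forward: A=7 T=3 G=6 C=5 → Tm = 2·10 + 4·11 = 64°C.
Reverse: A=8 T=7 G=2 C=3 → Tm = 2·15 + 4·5 = 50°C.
|ΔTm| = |64 − 50| = 14°C, > 4°C.

|ΔTm| = 14°C; the pair is not acceptable.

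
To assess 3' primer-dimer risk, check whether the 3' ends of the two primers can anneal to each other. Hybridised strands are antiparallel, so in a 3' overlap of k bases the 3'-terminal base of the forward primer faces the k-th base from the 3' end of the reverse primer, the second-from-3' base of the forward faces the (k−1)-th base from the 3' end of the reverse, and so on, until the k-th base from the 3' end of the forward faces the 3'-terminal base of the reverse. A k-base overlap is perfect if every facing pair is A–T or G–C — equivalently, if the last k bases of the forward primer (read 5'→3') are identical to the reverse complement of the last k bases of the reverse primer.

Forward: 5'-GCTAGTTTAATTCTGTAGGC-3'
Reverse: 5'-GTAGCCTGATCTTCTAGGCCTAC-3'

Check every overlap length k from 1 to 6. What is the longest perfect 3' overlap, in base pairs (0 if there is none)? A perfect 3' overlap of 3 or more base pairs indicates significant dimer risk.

Last 6 bases (5'→3') — forward …GTAGGC, reverse …GCCTAC.
Reverse complement of the reverse primer's last 6 bases: GTAGGC; its first k bases are the reverse complement of the reverse primer's last k bases, so a perfect k-base overlap needs the forward primer's last k bases to equal them.
Comparing (forward last k vs required): k=1: C vs G ✗; k=2: GC vs GT ✗; k=3: GGC vs GTA ✗; k=4: AGGC vs GTAG ✗; k=5: TAGGC vs GTAGG ✗; k=6: GTAGGC vs GTAGGC ✓.
Only k = 6 is perfect, so the longest perfect 3' overlap is 6.

Longest perfect overlap: 6 complementary base pairs; significant dimer risk (threshold 3).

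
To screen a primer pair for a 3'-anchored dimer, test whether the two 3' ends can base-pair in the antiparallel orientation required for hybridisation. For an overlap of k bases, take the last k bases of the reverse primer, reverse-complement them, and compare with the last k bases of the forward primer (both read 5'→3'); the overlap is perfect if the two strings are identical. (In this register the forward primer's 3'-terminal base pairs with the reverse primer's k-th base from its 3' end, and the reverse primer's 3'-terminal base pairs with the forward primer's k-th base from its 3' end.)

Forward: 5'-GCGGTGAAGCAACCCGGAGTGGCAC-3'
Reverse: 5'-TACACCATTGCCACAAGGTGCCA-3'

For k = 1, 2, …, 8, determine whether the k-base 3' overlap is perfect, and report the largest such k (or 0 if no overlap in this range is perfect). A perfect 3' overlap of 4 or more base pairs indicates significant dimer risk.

Longest perfect overlap: 6 complementary base pairs; significant dimer risk (threshold 4).

Last 8 bases (5'→3') — forward …AGTGGCAC, reverse …AGGTGCCA.
Reverse complement of the reverse primer's last 8 bases: TGGCACCT; its first k bases are the reverse complement of the reverse primer's last k bases, so a perfect k-base overlap needs the forward primer's last k bases to equal them.
Comparing (forward last k vs required): k=1: C vs T ✗; k=2: AC vs TG ✗; k=3: CAC vs TGG ✗; k=4: GCAC vs TGGC ✗; k=5: GGCAC vs TGGCA ✗; k=6: TGGCAC vs TGGCAC ✓; k=7: GTGGCAC vs TGGCACC ✗; k=8: AGTGGCAC vs TGGCACCT ✗.
Only k = 6 is perfect, so the longest perfect 3' overlap is 6.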